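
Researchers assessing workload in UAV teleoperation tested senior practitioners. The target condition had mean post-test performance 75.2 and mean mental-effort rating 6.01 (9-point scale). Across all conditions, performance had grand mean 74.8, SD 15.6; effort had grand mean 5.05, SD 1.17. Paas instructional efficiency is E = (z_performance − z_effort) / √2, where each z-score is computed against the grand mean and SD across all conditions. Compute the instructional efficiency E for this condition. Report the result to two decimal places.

-0.56

z_performance = (75.2 − 74.8) / 15.6 = 0.4000 / 15.6 = 0.0256.
z_effort = (6.01 − 5.05) / 1.17 = 0.9600 / 1.17 = 0.8205.
z_P − z_E = 0.0256 − 0.8205 = -0.7949.
E = -0.7949 / √2 = -0.7949 / 1.41421 = -0.5621 ≈ -0.56.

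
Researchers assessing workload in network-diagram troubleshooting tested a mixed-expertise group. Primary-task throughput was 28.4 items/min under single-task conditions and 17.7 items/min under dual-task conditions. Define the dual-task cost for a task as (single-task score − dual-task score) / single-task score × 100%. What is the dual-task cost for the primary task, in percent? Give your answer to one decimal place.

Cost = (28.4 − 17.7) / 28.4 × 100%
     = 10.7000 / 28.4 × 100% = 37.6761%.
≈ 37.7%.

37.7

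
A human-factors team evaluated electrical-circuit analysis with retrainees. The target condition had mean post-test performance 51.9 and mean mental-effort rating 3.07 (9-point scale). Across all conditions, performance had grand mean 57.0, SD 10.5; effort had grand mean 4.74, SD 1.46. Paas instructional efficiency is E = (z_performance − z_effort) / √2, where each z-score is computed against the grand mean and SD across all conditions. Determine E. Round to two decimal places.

0.47

z_performance = (51.9 − 57.0) / 10.5 = -5.1000 / 10.5 = -0.4857.
z_effort = (3.07 − 4.74) / 1.46 = -1.6700 / 1.46 = -1.1438.
z_P − z_E = -0.4857 − (-1.1438) = 0.6581.
E = 0.6581 / √2 = 0.6581 / 1.41421 = 0.4653 ≈ 0.47.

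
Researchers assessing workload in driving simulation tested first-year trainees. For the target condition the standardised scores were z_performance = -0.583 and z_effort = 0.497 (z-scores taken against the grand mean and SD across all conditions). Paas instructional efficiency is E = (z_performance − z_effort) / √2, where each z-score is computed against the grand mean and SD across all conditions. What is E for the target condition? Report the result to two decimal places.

z_P − z_E = -0.583 − 0.497 = -1.0800.
E = -1.0800 / √2 = -1.0800 / 1.41421 = -0.7637 ≈ -0.76.

-0.76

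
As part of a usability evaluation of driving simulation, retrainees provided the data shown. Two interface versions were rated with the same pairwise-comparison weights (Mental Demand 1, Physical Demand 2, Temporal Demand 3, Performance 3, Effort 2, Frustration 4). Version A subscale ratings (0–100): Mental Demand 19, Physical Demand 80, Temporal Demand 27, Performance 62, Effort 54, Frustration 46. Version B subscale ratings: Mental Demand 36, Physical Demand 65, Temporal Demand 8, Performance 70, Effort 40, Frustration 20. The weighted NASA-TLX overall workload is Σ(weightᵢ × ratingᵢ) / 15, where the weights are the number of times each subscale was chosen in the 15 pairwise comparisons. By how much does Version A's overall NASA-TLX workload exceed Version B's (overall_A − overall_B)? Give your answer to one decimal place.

Version A weighted sum = 1·19 + 2·80 + 3·27 + 3·62 + 2·54 + 4·46 = 19 + 160 + 81 + 186 + 108 + 184 = 738; overall_A = 738/15 = 49.2000.
Version B weighted sum = 1·36 + 2·65 + 3·8 + 3·70 + 2·40 + 4·20 = 36 + 130 + 24 + 210 + 80 + 80 = 560; overall_B = 560/15 = 37.3333.
Difference = 49.2000 − 37.3333 = 11.8667 ≈ 11.9.

11.9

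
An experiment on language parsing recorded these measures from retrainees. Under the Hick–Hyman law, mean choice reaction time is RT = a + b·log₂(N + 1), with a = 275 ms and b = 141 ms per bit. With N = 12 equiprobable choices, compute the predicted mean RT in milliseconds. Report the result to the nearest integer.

797

log₂(12 + 1) = log₂(13) = 3.7004.
RT = 275 + 141 × 3.7004 = 275 + 521.7564 = 796.7564 ms.
≈ 797 ms.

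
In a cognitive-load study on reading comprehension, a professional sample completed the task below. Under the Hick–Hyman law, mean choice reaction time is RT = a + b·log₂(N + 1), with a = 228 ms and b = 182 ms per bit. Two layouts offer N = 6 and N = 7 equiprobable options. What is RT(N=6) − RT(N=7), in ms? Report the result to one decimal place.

-35.1

RT(6) = 228 + 182·log₂(7) = 228 + 182·2.8074 = 738.9468 ms.
RT(7) = 228 + 182·log₂(8) = 228 + 182·3.0000 = 774.0000 ms.
Difference = 738.9468 − 774.0000 = -35.0532 ≈ -35.1 ms.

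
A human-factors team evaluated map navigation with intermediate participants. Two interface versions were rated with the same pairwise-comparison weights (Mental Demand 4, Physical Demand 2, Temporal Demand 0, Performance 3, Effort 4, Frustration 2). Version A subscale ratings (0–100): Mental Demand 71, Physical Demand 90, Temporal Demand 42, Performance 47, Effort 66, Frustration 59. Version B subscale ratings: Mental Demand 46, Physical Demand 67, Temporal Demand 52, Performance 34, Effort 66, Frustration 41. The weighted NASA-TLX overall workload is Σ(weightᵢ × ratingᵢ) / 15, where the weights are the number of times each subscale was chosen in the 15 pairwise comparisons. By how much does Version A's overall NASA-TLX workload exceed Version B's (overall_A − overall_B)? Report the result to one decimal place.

Version A weighted sum = 4·71 + 2·90 + 0·42 + 3·47 + 4·66 + 2·59 = 284 + 180 + 0 + 141 + 264 + 118 = 987; overall_A = 987/15 = 65.8000.
Version B weighted sum = 4·46 + 2·67 + 0·52 + 3·34 + 4·66 + 2·41 = 184 + 134 + 0 + 102 + 264 + 82 = 766; overall_B = 766/15 = 51.0667.
Difference = 65.8000 − 51.0667 = 14.7333 ≈ 14.7.

14.7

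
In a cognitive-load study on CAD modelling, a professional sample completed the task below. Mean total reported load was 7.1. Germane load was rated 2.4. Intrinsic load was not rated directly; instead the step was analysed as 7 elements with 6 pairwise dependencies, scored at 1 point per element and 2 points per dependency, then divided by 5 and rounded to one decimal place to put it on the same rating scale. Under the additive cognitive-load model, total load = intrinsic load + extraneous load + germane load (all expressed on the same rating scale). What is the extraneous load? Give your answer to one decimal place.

0.9

Intrinsic (element-interactivity): (7 × 1 + 6 × 2) / 5 = 19 / 5 = 3.8000 → 3.8.
extraneous load = total − intrinsic − germane
             = 7.1 − 3.8 − 2.4 = 0.9.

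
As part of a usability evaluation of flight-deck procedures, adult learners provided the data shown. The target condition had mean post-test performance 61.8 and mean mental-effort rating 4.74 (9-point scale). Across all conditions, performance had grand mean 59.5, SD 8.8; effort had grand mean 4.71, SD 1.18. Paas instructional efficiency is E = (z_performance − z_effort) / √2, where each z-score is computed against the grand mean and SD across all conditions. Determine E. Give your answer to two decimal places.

z_performance = (61.8 − 59.5) / 8.8 = 2.3000 / 8.8 = 0.2614.
z_effort = (4.74 − 4.71) / 1.18 = 0.0300 / 1.18 = 0.0254.
z_P − z_E = 0.2614 − 0.0254 = 0.2360.
E = 0.2360 / √2 = 0.2360 / 1.41421 = 0.1669 ≈ 0.17.

0.17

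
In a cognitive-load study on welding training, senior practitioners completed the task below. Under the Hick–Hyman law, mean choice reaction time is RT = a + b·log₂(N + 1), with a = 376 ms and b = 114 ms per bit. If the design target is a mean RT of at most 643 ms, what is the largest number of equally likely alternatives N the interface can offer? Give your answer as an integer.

Set 376 + 114·log₂(N + 1) ≤ 643.
log₂(N + 1) ≤ (643 − 376) / 114 = 2.3421.
N + 1 ≤ 2^2.3421 = 5.0704.
N ≤ 4.0704, so the largest integer N is 4.

4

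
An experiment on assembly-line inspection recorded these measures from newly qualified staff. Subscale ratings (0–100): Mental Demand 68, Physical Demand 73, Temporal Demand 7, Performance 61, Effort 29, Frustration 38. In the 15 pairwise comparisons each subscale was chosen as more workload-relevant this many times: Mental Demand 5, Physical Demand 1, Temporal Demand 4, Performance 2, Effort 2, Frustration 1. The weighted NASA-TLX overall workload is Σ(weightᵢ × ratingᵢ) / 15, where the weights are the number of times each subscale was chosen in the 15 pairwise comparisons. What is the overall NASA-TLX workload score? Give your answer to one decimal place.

The tallies are the weights (they sum to 15).
Weighted sum = 5·68 + 1·73 + 4·7 + 2·61 + 2·29 + 1·38
            = 340 + 73 + 28 + 122 + 58 + 38 = 659.
Overall workload = 659 / 15 = 43.9333 ≈ 43.9.

43.9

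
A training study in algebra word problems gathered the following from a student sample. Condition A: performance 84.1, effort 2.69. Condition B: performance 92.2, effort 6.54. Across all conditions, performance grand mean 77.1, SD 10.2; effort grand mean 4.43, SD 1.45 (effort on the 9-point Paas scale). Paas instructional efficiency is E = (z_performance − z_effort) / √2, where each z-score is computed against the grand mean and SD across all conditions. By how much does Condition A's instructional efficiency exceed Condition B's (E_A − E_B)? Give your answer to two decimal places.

Condition A: z_P = (84.1 − 77.1)/10.2 = 0.6863; z_E = (2.69 − 4.43)/1.45 = -1.2000; E_A = (0.6863 − (-1.2000))/√2 = 1.3338.
Condition B: z_P = (92.2 − 77.1)/10.2 = 1.4804; z_E = (6.54 − 4.43)/1.45 = 1.4552; E_B = (1.4804 − 1.4552)/√2 = 0.0178.
E_A − E_B = 1.3338 − 0.0178 = 1.3160 ≈ 1.32.

1.32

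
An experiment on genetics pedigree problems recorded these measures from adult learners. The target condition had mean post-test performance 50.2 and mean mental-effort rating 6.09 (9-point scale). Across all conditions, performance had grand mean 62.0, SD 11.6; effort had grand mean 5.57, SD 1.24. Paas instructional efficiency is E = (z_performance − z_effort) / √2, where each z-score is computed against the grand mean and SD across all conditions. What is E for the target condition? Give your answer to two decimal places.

-1.02

z_performance = (50.2 − 62.0) / 11.6 = -11.8000 / 11.6 = -1.0172.
z_effort = (6.09 − 5.57) / 1.24 = 0.5200 / 1.24 = 0.4194.
z_P − z_E = -1.0172 − 0.4194 = -1.4366.
E = -1.4366 / √2 = -1.4366 / 1.41421 = -1.0158 ≈ -1.02.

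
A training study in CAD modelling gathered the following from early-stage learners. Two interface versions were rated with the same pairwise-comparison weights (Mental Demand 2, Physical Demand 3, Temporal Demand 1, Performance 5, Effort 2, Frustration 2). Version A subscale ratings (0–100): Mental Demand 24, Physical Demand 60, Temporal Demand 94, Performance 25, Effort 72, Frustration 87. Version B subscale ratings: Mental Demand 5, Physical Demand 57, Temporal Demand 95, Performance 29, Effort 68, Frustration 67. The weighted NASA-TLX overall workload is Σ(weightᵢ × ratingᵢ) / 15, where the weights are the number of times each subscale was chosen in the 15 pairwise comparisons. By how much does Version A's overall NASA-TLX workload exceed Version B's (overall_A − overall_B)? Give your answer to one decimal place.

4.9

Version A weighted sum = 2·24 + 3·60 + 1·94 + 5·25 + 2·72 + 2·87 = 48 + 180 + 94 + 125 + 144 + 174 = 765; overall_A = 765/15 = 51.0000.
Version B weighted sum = 2·5 + 3·57 + 1·95 + 5·29 + 2·68 + 2·67 = 10 + 171 + 95 + 145 + 136 + 134 = 691; overall_B = 691/15 = 46.0667.
Difference = 51.0000 − 46.0667 = 4.9333 ≈ 4.9.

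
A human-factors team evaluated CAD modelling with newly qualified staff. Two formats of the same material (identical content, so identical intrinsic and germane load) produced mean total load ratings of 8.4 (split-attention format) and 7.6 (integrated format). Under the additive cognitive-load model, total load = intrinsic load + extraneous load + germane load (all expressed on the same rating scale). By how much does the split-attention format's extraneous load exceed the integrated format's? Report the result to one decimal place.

0.8

Intrinsic and germane load are equal across formats, so the difference in total load equals the difference in extraneous load.
Extraneous-load difference = 8.4 − 7.6 = 0.8.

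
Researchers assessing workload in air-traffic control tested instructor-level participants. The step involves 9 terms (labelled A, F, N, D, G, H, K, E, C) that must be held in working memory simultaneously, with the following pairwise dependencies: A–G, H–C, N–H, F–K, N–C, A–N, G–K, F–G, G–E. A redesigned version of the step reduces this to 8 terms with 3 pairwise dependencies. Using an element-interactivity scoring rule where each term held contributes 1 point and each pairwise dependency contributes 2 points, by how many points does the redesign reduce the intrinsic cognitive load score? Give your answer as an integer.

13

Original: 9 × 1 + 9 × 2 = 9 + 18 = 27.
Redesigned: 8 × 1 + 3 × 2 = 8 + 6 = 14.
Reduction = 27 − 14 = 13.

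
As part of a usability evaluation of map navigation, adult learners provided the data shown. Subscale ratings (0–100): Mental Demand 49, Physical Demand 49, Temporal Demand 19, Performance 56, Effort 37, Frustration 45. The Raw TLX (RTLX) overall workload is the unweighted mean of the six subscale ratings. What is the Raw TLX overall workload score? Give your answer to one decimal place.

Sum of ratings = 49 + 49 + 19 + 56 + 37 + 45 = 255.
RTLX = 255 / 6 = 42.5000 ≈ 42.5.

42.5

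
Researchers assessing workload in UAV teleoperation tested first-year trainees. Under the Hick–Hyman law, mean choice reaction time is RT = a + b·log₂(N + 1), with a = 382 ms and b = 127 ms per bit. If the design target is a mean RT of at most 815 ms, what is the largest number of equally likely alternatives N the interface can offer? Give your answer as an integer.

Set 382 + 127·log₂(N + 1) ≤ 815.
log₂(N + 1) ≤ (815 − 382) / 127 = 3.4094.
N + 1 ≤ 2^3.4094 = 10.6251.
N ≤ 9.6251, so the largest integer N is 9.

9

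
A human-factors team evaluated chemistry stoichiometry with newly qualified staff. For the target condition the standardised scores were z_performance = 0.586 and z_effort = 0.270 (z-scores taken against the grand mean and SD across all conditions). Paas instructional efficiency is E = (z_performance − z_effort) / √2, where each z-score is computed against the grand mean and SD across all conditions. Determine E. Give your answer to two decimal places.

0.22

z_P − z_E = 0.586 − 0.270 = 0.3160.
E = 0.3160 / √2 = 0.3160 / 1.41421 = 0.2234 ≈ 0.22.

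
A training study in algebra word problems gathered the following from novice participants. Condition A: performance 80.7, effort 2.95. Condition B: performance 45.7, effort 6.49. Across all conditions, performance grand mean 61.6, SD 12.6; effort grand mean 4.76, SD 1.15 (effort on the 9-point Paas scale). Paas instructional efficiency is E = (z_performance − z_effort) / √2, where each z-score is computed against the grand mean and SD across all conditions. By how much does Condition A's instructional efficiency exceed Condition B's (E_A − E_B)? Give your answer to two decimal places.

Condition A: z_P = (80.7 − 61.6)/12.6 = 1.5159; z_E = (2.95 − 4.76)/1.15 = -1.5739; E_A = (1.5159 − (-1.5739))/√2 = 2.1848.
Condition B: z_P = (45.7 − 61.6)/12.6 = -1.2619; z_E = (6.49 − 4.76)/1.15 = 1.5043; E_B = (-1.2619 − 1.5043)/√2 = -1.9560.
E_A − E_B = 2.1848 − (-1.9560) = 4.1408 ≈ 4.14.

4.14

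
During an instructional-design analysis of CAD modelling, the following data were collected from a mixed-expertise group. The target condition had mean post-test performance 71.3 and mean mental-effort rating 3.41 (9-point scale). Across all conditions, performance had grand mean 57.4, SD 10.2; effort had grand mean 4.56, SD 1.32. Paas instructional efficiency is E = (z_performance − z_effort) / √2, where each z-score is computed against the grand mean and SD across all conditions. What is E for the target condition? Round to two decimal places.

z_performance = (71.3 − 57.4) / 10.2 = 13.9000 / 10.2 = 1.3627.
z_effort = (3.41 − 4.56) / 1.32 = -1.1500 / 1.32 = -0.8712.
z_P − z_E = 1.3627 − (-0.8712) = 2.2339.
E = 2.2339 / √2 = 2.2339 / 1.41421 = 1.5796 ≈ 1.58.

1.58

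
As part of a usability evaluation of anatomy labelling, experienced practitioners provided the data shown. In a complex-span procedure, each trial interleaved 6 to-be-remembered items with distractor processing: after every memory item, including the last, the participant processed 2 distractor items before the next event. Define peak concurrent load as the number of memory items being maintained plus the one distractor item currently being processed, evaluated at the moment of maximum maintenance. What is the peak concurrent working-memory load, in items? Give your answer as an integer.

7

Maintenance is greatest during the distractor(s) after memory item 6: all 6 memory items are being held.
One distractor item is concurrently being processed.
Peak concurrent load = 6 + 1 = 7 items.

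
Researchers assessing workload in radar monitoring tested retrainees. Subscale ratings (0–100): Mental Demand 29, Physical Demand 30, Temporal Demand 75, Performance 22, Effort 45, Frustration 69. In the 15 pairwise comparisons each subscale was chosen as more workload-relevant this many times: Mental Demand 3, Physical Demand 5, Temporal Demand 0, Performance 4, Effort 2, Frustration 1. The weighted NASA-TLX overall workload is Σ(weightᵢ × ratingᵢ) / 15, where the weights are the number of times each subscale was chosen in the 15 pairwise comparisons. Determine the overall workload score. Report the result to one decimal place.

The tallies are the weights (they sum to 15).
Weighted sum = 3·29 + 5·30 + 0·75 + 4·22 + 2·45 + 1·69
            = 87 + 150 + 0 + 88 + 90 + 69 = 484.
Overall workload = 484 / 15 = 32.2667 ≈ 32.3.

32.3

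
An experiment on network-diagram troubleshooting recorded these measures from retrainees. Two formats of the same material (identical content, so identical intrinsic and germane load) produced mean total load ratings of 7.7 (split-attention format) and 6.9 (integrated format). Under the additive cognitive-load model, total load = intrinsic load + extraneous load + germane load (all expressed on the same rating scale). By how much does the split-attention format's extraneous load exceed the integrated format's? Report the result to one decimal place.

Intrinsic and germane load are equal across formats, so the difference in total load equals the difference in extraneous load.
Extraneous-load difference = 7.7 − 6.9 = 0.8.

0.8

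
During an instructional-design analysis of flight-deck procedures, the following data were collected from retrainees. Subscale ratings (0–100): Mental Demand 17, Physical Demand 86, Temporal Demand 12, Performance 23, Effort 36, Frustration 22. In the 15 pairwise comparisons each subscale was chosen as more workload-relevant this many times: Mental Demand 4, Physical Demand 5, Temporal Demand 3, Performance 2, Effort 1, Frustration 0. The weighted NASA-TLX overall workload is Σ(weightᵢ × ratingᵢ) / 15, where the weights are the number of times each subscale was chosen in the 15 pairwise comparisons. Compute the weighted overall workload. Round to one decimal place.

The tallies are the weights (they sum to 15).
Weighted sum = 4·17 + 5·86 + 3·12 + 2·23 + 1·36 + 0·22
            = 68 + 430 + 36 + 46 + 36 + 0 = 616.
Overall workload = 616 / 15 = 41.0667 ≈ 41.1.

41.1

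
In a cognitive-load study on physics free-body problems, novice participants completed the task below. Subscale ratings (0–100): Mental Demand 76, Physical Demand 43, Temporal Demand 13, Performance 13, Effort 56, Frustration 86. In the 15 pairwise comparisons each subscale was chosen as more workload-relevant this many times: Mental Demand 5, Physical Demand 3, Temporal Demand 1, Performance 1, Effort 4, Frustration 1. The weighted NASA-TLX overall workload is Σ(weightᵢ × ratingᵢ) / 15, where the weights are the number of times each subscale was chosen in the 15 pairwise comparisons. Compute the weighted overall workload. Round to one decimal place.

56.3

The tallies are the weights (they sum to 15).
Weighted sum = 5·76 + 3·43 + 1·13 + 1·13 + 4·56 + 1·86
            = 380 + 129 + 13 + 13 + 224 + 86 = 845.
Overall workload = 845 / 15 = 56.3333 ≈ 56.3.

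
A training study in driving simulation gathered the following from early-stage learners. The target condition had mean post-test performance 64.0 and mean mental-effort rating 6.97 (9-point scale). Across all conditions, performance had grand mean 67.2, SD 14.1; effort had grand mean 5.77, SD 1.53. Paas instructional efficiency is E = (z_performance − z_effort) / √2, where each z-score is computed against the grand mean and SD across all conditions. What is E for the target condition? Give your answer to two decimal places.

-0.72

z_performance = (64.0 − 67.2) / 14.1 = -3.2000 / 14.1 = -0.2270.
z_effort = (6.97 − 5.77) / 1.53 = 1.2000 / 1.53 = 0.7843.
z_P − z_E = -0.2270 − 0.7843 = -1.0113.
E = -1.0113 / √2 = -1.0113 / 1.41421 = -0.7151 ≈ -0.72.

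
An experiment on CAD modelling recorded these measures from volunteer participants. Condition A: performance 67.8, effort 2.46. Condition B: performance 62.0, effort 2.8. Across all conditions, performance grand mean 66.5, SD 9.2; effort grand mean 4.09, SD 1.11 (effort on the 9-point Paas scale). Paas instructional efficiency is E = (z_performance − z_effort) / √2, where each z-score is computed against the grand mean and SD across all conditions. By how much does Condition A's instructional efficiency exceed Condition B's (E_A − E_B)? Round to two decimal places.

0.66

Condition A: z_P = (67.8 − 66.5)/9.2 = 0.1413; z_E = (2.46 − 4.09)/1.11 = -1.4685; E_A = (0.1413 − (-1.4685))/√2 = 1.1383.
Condition B: z_P = (62.0 − 66.5)/9.2 = -0.4891; z_E = (2.8 − 4.09)/1.11 = -1.1622; E_B = (-0.4891 − (-1.1622))/√2 = 0.4760.
E_A − E_B = 1.1383 − 0.4760 = 0.6623 ≈ 0.66.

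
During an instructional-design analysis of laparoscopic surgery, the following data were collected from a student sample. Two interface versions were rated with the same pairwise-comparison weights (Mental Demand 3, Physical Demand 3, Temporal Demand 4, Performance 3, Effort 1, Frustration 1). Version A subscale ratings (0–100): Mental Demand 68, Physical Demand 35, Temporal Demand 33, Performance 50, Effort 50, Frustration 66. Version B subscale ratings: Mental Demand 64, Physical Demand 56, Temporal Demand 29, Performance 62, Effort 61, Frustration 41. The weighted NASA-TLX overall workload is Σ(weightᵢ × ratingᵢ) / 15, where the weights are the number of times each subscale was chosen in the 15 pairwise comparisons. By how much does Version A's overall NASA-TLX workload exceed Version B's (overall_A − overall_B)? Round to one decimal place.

Version A weighted sum = 3·68 + 3·35 + 4·33 + 3·50 + 1·50 + 1·66 = 204 + 105 + 132 + 150 + 50 + 66 = 707; overall_A = 707/15 = 47.1333.
Version B weighted sum = 3·64 + 3·56 + 4·29 + 3·62 + 1·61 + 1·41 = 192 + 168 + 116 + 186 + 61 + 41 = 764; overall_B = 764/15 = 50.9333.
Difference = 47.1333 − 50.9333 = -3.8000 ≈ -3.8.

-3.8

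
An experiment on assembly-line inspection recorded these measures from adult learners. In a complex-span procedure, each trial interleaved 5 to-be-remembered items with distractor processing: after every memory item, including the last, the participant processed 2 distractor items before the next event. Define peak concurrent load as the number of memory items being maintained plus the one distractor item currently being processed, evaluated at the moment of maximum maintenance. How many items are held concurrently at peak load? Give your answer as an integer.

Maintenance is greatest during the distractor(s) after memory item 5: all 5 memory items are being held.
One distractor item is concurrently being processed.
Peak concurrent load = 5 + 1 = 6 items.

6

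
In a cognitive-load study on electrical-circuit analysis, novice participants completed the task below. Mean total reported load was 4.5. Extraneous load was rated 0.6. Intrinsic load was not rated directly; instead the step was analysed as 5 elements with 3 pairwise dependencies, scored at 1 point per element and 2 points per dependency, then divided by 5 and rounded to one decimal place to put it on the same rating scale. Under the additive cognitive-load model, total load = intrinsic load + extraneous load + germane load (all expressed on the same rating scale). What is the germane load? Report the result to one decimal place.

Intrinsic (element-interactivity): (5 × 1 + 3 × 2) / 5 = 11 / 5 = 2.2000 → 2.2.
germane load = total − intrinsic − extraneous
             = 4.5 − 2.2 − 0.6 = 1.7.

1.7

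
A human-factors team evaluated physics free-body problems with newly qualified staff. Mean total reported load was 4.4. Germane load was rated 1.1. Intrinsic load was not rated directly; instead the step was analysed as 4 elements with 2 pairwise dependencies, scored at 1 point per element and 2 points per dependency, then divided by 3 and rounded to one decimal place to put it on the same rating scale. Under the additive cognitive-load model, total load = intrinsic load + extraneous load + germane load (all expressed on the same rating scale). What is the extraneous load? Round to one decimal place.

Intrinsic (element-interactivity): (4 × 1 + 2 × 2) / 3 = 8 / 3 = 2.6667 → 2.7.
extraneous load = total − intrinsic − germane
             = 4.4 − 2.7 − 1.1 = 0.6.

0.6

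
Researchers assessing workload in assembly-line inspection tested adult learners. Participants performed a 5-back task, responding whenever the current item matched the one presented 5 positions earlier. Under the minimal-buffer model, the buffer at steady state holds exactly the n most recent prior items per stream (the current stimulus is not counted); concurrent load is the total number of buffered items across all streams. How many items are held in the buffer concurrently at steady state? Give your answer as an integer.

The buffer holds the 5 most recent prior items.
Steady-state concurrent load = 5 items.

5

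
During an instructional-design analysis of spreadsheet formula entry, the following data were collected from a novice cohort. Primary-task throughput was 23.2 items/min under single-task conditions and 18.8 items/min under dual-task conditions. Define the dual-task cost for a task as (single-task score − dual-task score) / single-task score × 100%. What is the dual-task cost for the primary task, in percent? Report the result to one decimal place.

19.0

Cost = (23.2 − 18.8) / 23.2 × 100%
     = 4.4000 / 23.2 × 100% = 18.9655%.
≈ 19.0%.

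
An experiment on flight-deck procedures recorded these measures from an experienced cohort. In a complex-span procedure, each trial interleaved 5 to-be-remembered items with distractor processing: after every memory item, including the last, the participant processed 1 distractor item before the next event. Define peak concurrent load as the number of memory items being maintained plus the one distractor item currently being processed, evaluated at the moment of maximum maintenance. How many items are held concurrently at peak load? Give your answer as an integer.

Maintenance is greatest during the distractor(s) after memory item 5: all 5 memory items are being held.
One distractor item is concurrently being processed.
Peak concurrent load = 5 + 1 = 6 items.

6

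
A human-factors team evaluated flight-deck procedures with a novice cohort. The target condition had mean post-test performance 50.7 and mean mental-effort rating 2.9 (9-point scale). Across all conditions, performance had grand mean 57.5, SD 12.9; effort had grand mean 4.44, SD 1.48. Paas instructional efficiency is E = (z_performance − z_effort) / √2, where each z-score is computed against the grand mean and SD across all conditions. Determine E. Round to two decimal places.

z_performance = (50.7 − 57.5) / 12.9 = -6.8000 / 12.9 = -0.5271.
z_effort = (2.9 − 4.44) / 1.48 = -1.5400 / 1.48 = -1.0405.
z_P − z_E = -0.5271 − (-1.0405) = 0.5134.
E = 0.5134 / √2 = 0.5134 / 1.41421 = 0.3630 ≈ 0.36.

0.36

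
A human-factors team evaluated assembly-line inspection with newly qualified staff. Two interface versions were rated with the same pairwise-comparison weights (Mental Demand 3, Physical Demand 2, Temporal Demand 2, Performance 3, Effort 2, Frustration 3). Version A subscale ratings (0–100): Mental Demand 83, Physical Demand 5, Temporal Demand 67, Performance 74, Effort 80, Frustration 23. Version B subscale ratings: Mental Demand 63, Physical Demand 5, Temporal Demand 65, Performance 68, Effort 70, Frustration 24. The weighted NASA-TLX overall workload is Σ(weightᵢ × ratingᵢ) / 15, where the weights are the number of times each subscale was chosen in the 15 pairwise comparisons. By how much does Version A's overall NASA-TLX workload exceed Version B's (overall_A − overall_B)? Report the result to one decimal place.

Version A weighted sum = 3·83 + 2·5 + 2·67 + 3·74 + 2·80 + 3·23 = 249 + 10 + 134 + 222 + 160 + 69 = 844; overall_A = 844/15 = 56.2667.
Version B weighted sum = 3·63 + 2·5 + 2·65 + 3·68 + 2·70 + 3·24 = 189 + 10 + 130 + 204 + 140 + 72 = 745; overall_B = 745/15 = 49.6667.
Difference = 56.2667 − 49.6667 = 6.6000 ≈ 6.6.

6.6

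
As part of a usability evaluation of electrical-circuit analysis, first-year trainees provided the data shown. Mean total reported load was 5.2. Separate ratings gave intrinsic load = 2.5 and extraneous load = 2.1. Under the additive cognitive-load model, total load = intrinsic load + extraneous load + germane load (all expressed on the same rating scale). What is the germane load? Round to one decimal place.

0.6

germane load = total − intrinsic − extraneous
             = 5.2 − 2.5 − 2.1 = 0.6.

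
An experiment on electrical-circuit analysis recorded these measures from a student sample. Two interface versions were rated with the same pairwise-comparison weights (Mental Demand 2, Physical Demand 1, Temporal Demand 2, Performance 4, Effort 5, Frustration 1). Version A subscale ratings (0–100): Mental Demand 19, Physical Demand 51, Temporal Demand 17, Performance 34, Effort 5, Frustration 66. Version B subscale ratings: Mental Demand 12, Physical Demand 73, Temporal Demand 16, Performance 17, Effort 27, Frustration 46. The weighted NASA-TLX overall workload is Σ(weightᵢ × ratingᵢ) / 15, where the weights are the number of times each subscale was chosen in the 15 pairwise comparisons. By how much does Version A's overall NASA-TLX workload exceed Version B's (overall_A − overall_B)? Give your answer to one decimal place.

Version A weighted sum = 2·19 + 1·51 + 2·17 + 4·34 + 5·5 + 1·66 = 38 + 51 + 34 + 136 + 25 + 66 = 350; overall_A = 350/15 = 23.3333.
Version B weighted sum = 2·12 + 1·73 + 2·16 + 4·17 + 5·27 + 1·46 = 24 + 73 + 32 + 68 + 135 + 46 = 378; overall_B = 378/15 = 25.2000.
Difference = 23.3333 − 25.2000 = -1.8667 ≈ -1.9.

-1.9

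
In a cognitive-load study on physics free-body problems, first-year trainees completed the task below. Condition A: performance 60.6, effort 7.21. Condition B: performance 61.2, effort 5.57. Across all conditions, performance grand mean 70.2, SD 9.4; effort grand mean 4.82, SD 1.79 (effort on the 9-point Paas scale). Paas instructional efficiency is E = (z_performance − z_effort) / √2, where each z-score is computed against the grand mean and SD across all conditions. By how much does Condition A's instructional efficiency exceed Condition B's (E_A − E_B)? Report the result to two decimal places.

-0.69

Condition A: z_P = (60.6 − 70.2)/9.4 = -1.0213; z_E = (7.21 − 4.82)/1.79 = 1.3352; E_A = (-1.0213 − 1.3352)/√2 = -1.6663.
Condition B: z_P = (61.2 − 70.2)/9.4 = -0.9574; z_E = (5.57 − 4.82)/1.79 = 0.4190; E_B = (-0.9574 − 0.4190)/√2 = -0.9733.
E_A − E_B = -1.6663 − (-0.9733) = -0.6930 ≈ -0.69.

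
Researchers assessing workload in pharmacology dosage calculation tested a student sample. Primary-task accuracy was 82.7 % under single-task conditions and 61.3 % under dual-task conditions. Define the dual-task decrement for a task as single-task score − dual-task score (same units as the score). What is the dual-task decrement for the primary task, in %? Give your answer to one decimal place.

Decrement = 82.7 − 61.3 = 21.4000 % ≈ 21.4 %.

21.4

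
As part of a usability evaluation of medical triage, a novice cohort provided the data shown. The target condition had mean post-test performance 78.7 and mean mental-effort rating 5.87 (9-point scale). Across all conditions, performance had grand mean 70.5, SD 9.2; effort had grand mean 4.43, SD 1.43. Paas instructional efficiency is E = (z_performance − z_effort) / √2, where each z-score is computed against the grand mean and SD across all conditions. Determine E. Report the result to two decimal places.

-0.08

z_performance = (78.7 − 70.5) / 9.2 = 8.2000 / 9.2 = 0.8913.
z_effort = (5.87 − 4.43) / 1.43 = 1.4400 / 1.43 = 1.0070.
z_P − z_E = 0.8913 − 1.0070 = -0.1157.
E = -0.1157 / √2 = -0.1157 / 1.41421 = -0.0818 ≈ -0.08.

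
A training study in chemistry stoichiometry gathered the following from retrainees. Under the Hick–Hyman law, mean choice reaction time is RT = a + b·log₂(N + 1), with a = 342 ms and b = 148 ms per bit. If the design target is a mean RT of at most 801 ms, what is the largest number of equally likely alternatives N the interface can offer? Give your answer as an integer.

7

Set 342 + 148·log₂(N + 1) ≤ 801.
log₂(N + 1) ≤ (801 − 342) / 148 = 3.1014.
N + 1 ≤ 2^3.1014 = 8.5825.
N ≤ 7.5825, so the largest integer N is 7.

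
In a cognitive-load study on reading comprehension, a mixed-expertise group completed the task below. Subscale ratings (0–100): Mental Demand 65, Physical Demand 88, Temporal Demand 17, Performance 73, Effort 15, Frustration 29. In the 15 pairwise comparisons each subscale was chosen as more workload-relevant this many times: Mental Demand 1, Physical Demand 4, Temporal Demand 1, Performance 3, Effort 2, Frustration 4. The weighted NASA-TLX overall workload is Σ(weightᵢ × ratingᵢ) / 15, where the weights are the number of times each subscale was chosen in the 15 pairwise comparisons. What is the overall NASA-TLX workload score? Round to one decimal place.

The tallies are the weights (they sum to 15).
Weighted sum = 1·65 + 4·88 + 1·17 + 3·73 + 2·15 + 4·29
            = 65 + 352 + 17 + 219 + 30 + 116 = 799.
Overall workload = 799 / 15 = 53.2667 ≈ 53.3.

53.3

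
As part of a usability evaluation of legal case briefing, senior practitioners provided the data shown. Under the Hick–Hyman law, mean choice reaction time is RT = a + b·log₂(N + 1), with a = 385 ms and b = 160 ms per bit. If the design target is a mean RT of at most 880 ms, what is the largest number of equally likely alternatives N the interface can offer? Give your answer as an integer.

Set 385 + 160·log₂(N + 1) ≤ 880.
log₂(N + 1) ≤ (880 − 385) / 160 = 3.0938.
N + 1 ≤ 2^3.0938 = 8.5374.
N ≤ 7.5374, so the largest integer N is 7.

7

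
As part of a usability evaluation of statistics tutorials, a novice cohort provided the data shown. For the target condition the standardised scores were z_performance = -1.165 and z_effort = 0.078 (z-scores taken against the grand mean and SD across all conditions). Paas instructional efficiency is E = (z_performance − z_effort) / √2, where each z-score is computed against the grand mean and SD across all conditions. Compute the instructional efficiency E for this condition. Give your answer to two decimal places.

-0.88

z_P − z_E = -1.165 − 0.078 = -1.2430.
E = -1.2430 / √2 = -1.2430 / 1.41421 = -0.8789 ≈ -0.88.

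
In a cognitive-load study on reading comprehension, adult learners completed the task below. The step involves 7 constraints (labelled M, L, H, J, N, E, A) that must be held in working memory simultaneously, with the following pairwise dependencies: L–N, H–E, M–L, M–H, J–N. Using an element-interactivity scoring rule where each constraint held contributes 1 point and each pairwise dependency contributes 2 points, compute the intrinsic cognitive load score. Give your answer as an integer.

17

Count of constraints held simultaneously: 7.
Count of pairwise dependencies listed: 5.
Element contribution: 7 × 1 = 7.
Interaction contribution: 5 × 2 = 10.
Intrinsic load = 7 + 10 = 17.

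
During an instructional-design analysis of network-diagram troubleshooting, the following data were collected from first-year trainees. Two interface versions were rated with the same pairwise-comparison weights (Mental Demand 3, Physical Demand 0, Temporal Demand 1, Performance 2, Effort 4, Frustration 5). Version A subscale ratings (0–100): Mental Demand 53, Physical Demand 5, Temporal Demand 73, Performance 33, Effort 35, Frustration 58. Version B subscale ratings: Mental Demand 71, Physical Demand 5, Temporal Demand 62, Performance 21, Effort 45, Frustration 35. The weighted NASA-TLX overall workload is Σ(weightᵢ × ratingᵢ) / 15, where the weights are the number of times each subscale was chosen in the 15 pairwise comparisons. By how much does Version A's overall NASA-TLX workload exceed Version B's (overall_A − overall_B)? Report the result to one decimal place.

Version A weighted sum = 3·53 + 0·5 + 1·73 + 2·33 + 4·35 + 5·58 = 159 + 0 + 73 + 66 + 140 + 290 = 728; overall_A = 728/15 = 48.5333.
Version B weighted sum = 3·71 + 0·5 + 1·62 + 2·21 + 4·45 + 5·35 = 213 + 0 + 62 + 42 + 180 + 175 = 672; overall_B = 672/15 = 44.8000.
Difference = 48.5333 − 44.8000 = 3.7333 ≈ 3.7.

3.7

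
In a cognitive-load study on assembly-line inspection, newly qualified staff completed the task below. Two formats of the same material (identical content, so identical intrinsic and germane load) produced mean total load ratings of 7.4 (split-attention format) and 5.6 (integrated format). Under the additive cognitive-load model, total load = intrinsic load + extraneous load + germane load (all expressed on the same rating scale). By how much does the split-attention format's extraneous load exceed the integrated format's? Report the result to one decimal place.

1.8

Intrinsic and germane load are equal across formats, so the difference in total load equals the difference in extraneous load.
Extraneous-load difference = 7.4 − 5.6 = 1.8.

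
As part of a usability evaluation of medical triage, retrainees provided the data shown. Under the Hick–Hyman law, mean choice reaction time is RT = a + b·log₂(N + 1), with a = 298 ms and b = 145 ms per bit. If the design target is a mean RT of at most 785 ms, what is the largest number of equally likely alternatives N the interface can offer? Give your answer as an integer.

9

Set 298 + 145·log₂(N + 1) ≤ 785.
log₂(N + 1) ≤ (785 − 298) / 145 = 3.3586.
N + 1 ≤ 2^3.3586 = 10.2574.
N ≤ 9.2574, so the largest integer N is 9.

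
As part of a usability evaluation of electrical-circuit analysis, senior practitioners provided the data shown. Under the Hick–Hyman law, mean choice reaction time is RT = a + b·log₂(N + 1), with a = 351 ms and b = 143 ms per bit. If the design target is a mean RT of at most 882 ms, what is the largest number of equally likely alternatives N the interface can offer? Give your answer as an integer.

12

Set 351 + 143·log₂(N + 1) ≤ 882.
log₂(N + 1) ≤ (882 − 351) / 143 = 3.7133.
N + 1 ≤ 2^3.7133 = 13.1164.
N ≤ 12.1164, so the largest integer N is 12.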